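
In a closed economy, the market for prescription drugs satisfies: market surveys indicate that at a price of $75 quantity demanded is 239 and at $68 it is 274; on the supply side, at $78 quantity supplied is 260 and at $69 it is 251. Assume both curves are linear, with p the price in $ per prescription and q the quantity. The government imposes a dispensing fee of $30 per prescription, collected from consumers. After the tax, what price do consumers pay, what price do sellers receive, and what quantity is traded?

Demand slope: (274 − 239)/(68 − 75) = -5, so qd = 614 − 5p.
Supply slope: (251 − 260)/(69 − 78) = 1, so qs = p + 182.
Without the tax, 614 − 5p = p + 182 gives 6p = 432, so p* = $72 and q* = 254.
With the tax collected from consumers, demand (in seller-price terms) shifts: qd = 614 − 5(p + 30).
Solving gives q = 229 with consumers paying $77 and sellers receiving $47 (the $30 wedge).
The less price-elastic side of the market bears the larger share of a per-unit tax.

Consumers pay $77; sellers receive $47; quantity = 229.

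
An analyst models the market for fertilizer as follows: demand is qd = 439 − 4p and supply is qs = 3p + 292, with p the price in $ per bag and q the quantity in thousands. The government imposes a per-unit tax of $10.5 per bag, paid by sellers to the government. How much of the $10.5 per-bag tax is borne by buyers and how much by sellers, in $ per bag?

Buyers bear $4.5 per bag; sellers bear $6 per bag.

Before the tax: set 439 − 4p = 3p + 292 → p* = $21, q* = 355.
With the tax collected from sellers, supply shifts: qs = 3(p − 10.5) + 292.
New equilibrium: buyers pay $25.5, sellers receive $15, q = 337. (Wedge: pb − ps = 10.5.)
Burden on buyers: $4.5; on sellers: $6. (They sum to $10.5.)
The less price-elastic side of the market bears the larger share of a per-unit tax.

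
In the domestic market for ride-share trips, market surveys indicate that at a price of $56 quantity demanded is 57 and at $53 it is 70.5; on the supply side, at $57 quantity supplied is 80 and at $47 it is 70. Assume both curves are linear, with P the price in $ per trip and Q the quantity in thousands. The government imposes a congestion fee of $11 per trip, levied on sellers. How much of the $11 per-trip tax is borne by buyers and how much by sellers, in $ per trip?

Demand slope: (70.5 − 57)/(53 − 56) = -4.5, so Qd = 309 − 4.5P.
Supply slope: (70 − 80)/(47 − 57) = 1, so Qs = P + 23.
Without the tax, 309 − 4.5P = P + 23 gives 5.5P = 286, so P* = $52 and Q* = 75.
With the tax collected from sellers, supply shifts: Qs = (P − 11) + 23.
New equilibrium: buyers pay $54, sellers receive $43, Q = 66. (Wedge: Pb − Ps = 11.)
Burden on buyers: $2; on sellers: $9. (They sum to $11.)
The less price-elastic side of the market bears the larger share of a per-unit tax.

Buyers bear $2 per trip; sellers bear $9 per trip.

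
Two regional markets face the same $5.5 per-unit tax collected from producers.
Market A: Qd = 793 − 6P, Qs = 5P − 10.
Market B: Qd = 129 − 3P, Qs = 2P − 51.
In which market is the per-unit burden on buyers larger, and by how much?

Market A, by $0.3.

Market A: pre-tax P* = $73, Q* = 355; post-tax Q = 340; per-unit burden on buyers = $2.5.
Market B: pre-tax P* = $36, Q* = 21; post-tax Q = 14.4; per-unit burden on buyers = $2.2.
Difference: $2.5 vs $2.2 → market A is larger by $0.3.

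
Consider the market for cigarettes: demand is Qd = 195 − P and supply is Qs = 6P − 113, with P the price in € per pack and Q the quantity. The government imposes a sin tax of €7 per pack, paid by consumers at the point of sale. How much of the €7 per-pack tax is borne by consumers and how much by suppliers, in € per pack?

Without the tax, 195 − P = 6P − 113 gives 7P = 308, so P* = €44 and Q* = 151.
With the tax collected from consumers, demand (in seller-price terms) shifts: Qd = 195 − (P + 7).
Solving gives Q = 145 with consumers paying €50 and suppliers receiving €43 (the €7 wedge).
Burden on consumers: €6; on suppliers: €1. (They sum to €7.)

Consumers bear €6 per pack; suppliers bear €1 per pack.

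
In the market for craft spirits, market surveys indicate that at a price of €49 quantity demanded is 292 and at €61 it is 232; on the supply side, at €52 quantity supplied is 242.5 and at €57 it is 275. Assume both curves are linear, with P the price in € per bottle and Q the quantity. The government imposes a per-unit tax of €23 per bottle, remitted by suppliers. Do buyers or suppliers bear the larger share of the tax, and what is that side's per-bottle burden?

Buyers bear the larger share: €13 per bottle.

Demand slope: (232 − 292)/(61 − 49) = -5, so Qd = 537 − 5P.
Supply slope: (275 − 242.5)/(57 − 52) = 6.5, so Qs = 6.5P − 95.5.
Before the tax: set 537 − 5P = 6.5P − 95.5 → P* = €55, Q* = 262.
With the tax collected from suppliers, supply shifts: Qs = 6.5(P − 23) − 95.5.
Solving gives Q = 197 with buyers paying €68 and suppliers receiving €45 (the €23 wedge).
Per-bottle burden: buyers €13, suppliers €10.
Buyers take the larger share because demand is less price-elastic here (demand slope 5 vs supply slope 6.5).
The less price-elastic side of the market bears the larger share of a per-unit tax.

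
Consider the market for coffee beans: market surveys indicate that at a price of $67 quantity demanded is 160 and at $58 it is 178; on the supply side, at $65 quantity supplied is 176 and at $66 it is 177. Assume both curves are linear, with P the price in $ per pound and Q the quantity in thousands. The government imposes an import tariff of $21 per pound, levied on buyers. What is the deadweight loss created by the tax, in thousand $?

Demand slope: (178 − 160)/(58 − 67) = -2, so Qd = 294 − 2P.
Supply slope: (177 − 176)/(66 − 65) = 1, so Qs = P + 111.
Without the tax, 294 − 2P = P + 111 gives 3P = 183, so P* = $61 and Q* = 172.
With the tax collected from buyers, demand (in seller-price terms) shifts: Qd = 294 − 2(P + 21).
New equilibrium: buyers pay $68, sellers receive $47, Q = 158. (Wedge: Pb − Ps = 21.)
Quantity falls by |ΔQ| = |172 − 158| = 14.
DWL = ½ · t · |ΔQ| = ½ · 21 · 14 = $147.

Deadweight loss = $147 thousand.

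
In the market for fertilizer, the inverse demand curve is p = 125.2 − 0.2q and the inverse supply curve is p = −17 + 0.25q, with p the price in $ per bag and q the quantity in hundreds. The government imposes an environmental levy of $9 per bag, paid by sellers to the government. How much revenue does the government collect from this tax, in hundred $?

Tax revenue = $2664 hundred.

Rewrite in direct form: qd = 626 − 5p and qs = 4p + 68.
Before the tax: set 626 − 5p = 4p + 68 → p* = $62, q* = 316.
With the tax collected from sellers, supply shifts: qs = 4(p − 9) + 68.
Solving gives q = 296 with consumers paying $66 and sellers receiving $57 (the $9 wedge).
Revenue = t · Q = 9 · 296 = $2664.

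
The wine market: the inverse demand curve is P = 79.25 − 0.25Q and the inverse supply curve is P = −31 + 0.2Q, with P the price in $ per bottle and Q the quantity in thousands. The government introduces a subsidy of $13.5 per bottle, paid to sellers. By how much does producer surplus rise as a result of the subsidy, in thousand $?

Producer surplus rises by $1560 thousand.

Inverting to Q(P) form: Qd = 317 − 4P; Qs = 5P + 155.
Before the subsidy: set 317 − 4P = 5P + 155 → P* = $18, Q* = 245.
With a per-unit subsidy paid to sellers, each receives P + 13.5 per unit sold, so supply becomes Qs = 5(P + 13.5) + 155.
New equilibrium: consumers pay $10.5, sellers receive $24, Q = 275. (Wedge: Pb − Ps = −13.5.)
ΔPS is the trapezoid between Q = 275 and Q = 245 of height $6: ½ · (245 + 275) · 6 = $1560.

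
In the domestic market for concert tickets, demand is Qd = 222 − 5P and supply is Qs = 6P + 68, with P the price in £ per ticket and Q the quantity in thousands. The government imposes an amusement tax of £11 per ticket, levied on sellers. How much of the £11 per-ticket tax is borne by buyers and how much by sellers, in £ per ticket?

Before the tax: set 222 − 5P = 6P + 68 → P* = £14, Q* = 152.
With the tax collected from sellers, supply shifts: Qs = 6(P − 11) + 68.
New equilibrium: buyers pay £20, sellers receive £9, Q = 122. (Wedge: Pb − Ps = 11.)
Burden on buyers: £6; on sellers: £5. (They sum to £11.)
The less price-elastic side of the market bears the larger share of a per-unit tax.

Buyers bear £6 per ticket; sellers bear £5 per ticket.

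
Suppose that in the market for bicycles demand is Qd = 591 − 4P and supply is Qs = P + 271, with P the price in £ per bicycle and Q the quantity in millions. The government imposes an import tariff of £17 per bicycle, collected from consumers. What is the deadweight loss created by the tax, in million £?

Deadweight loss = £115.6 million.

Without the tax, 591 − 4P = P + 271 gives 5P = 320, so P* = £64 and Q* = 335.
With the tax collected from consumers, demand (in seller-price terms) shifts: Qd = 591 − 4(P + 17).
New equilibrium: consumers pay £67.4, producers receive £50.4, Q = 321.4. (Wedge: Pb − Ps = 17.)
Quantity falls by |ΔQ| = |335 − 321.4| = 13.6.
DWL = ½ · t · |ΔQ| = ½ · 17 · 13.6 = £115.6.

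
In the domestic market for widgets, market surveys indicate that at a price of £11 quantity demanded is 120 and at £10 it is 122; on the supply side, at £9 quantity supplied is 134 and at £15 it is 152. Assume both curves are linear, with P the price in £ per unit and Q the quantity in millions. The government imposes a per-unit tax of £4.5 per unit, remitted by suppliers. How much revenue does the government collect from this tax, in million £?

Demand slope: (122 − 120)/(10 − 11) = -2, so Qd = 142 − 2P.
Supply slope: (152 − 134)/(15 − 9) = 3, so Qs = 3P + 107.
Without the tax, 142 − 2P = 3P + 107 gives 5P = 35, so P* = £7 and Q* = 128.
With the tax collected from suppliers, supply shifts: Qs = 3(P − 4.5) + 107.
New equilibrium: consumers pay £9.7, suppliers receive £5.2, Q = 122.6. (Wedge: Pb − Ps = 4.5.)
Revenue = t · Q = 4.5 · 122.6 = £551.7.

Tax revenue = £551.7 million.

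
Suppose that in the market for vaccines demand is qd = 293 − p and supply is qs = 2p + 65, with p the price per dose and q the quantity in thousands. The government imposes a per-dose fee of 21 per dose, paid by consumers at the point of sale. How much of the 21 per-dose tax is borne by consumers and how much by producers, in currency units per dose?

Without the tax, 293 − p = 2p + 65 gives 3p = 228, so p* = 76 and q* = 217.
With the tax collected from consumers, demand (in seller-price terms) shifts: qd = 293 − (p + 21).
Solving gives q = 203 with consumers paying 90 and producers receiving 69 (the 21 wedge).
Burden on consumers: 14; on producers: 7. (They sum to 21.)

Consumers bear 14 per dose; producers bear 7 per dose.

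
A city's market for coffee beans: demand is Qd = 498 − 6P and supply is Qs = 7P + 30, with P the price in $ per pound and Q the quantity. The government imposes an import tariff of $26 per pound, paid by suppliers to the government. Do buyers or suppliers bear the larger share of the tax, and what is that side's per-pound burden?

Buyers bear the larger share: $14 per pound.

Before the tax: set 498 − 6P = 7P + 30 → P* = $36, Q* = 282.
With the tax collected from suppliers, supply shifts: Qs = 7(P − 26) + 30.
Solving gives Q = 198 with buyers paying $50 and suppliers receiving $24 (the $26 wedge).
Per-pound burden: buyers $14, suppliers $12.
Buyers take the larger share because demand is less price-elastic here (demand slope 6 vs supply slope 7).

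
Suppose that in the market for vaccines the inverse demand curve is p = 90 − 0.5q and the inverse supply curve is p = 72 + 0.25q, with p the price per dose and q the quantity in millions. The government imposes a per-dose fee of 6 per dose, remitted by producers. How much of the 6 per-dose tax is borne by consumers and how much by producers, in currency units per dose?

Consumers bear 4 per dose; producers bear 2 per dose.

Rewrite in direct form: qd = 180 − 2p and qs = 4p − 288.
Before the tax: set 180 − 2p = 4p − 288 → p* = 78, q* = 24.
With the tax collected from producers, supply shifts: qs = 4(p − 6) − 288.
New equilibrium: consumers pay 82, producers receive 76, q = 16. (Wedge: pb − ps = 6.)
Burden on consumers: 4; on producers: 2. (They sum to 6.)
The less price-elastic side of the market bears the larger share of a per-unit tax.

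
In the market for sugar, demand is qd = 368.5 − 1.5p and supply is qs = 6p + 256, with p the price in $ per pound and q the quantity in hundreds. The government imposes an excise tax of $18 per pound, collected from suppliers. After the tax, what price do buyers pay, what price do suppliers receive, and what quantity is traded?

Without the tax, 368.5 − 1.5p = 6p + 256 gives 7.5p = 112.5, so p* = $15 and q* = 346.
With the tax collected from suppliers, supply shifts: qs = 6(p − 18) + 256.
New equilibrium: buyers pay $29.4, suppliers receive $11.4, q = 324.4. (Wedge: pb − ps = 18.)

Buyers pay $29.4; suppliers receive $11.4; quantity = 324.4.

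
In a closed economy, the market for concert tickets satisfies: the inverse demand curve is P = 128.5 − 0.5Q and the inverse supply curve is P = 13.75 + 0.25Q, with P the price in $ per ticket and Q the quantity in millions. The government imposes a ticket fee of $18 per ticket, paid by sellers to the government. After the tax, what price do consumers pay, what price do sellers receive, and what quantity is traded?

Rewrite in direct form: Qd = 257 − 2P and Qs = 4P − 55.
Without the tax, 257 − 2P = 4P − 55 gives 6P = 312, so P* = $52 and Q* = 153.
With the tax collected from sellers, supply shifts: Qs = 4(P − 18) − 55.
Solving gives Q = 129 with consumers paying $64 and sellers receiving $46 (the $18 wedge).
The less price-elastic side of the market bears the larger share of a per-unit tax.

Consumers pay $64; sellers receive $46; quantity = 129.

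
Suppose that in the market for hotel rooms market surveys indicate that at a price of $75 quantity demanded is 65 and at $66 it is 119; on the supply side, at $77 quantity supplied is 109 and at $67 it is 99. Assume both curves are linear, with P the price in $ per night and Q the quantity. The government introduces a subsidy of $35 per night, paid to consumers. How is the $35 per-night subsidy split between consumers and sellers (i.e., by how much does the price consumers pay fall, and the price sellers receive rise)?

Demand slope: (119 − 65)/(66 − 75) = -6, so Qd = 515 − 6P.
Supply slope: (99 − 109)/(67 − 77) = 1, so Qs = P + 32.
Before the subsidy: set 515 − 6P = P + 32 → P* = $69, Q* = 101.
With a per-unit subsidy paid to consumers, each effectively pays P − 35, so demand becomes Qd = 515 − 6(P − 35).
Solving gives Q = 131 with consumers paying $64 and sellers receiving $99 (the $35 wedge).
Gain to consumers: $5; to sellers: $30. (They sum to $35.)

Consumers gain $5 per night; sellers gain $30 per night.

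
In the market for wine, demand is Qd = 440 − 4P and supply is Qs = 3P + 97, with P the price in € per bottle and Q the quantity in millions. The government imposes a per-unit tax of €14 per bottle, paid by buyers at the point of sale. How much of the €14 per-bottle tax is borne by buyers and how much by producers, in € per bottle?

Without the tax, 440 − 4P = 3P + 97 gives 7P = 343, so P* = €49 and Q* = 244.
With the tax collected from buyers, demand (in seller-price terms) shifts: Qd = 440 − 4(P + 14).
New equilibrium: buyers pay €55, producers receive €41, Q = 220. (Wedge: Pb − Ps = 14.)
Burden on buyers: €6; on producers: €8. (They sum to €14.)

Buyers bear €6 per bottle; producers bear €8 per bottle.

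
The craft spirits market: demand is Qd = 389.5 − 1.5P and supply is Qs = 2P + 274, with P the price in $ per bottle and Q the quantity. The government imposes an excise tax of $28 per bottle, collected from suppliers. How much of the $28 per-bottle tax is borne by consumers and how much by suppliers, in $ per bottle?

Before the tax: set 389.5 − 1.5P = 2P + 274 → P* = $33, Q* = 340.
With the tax collected from suppliers, supply shifts: Qs = 2(P − 28) + 274.
Solving gives Q = 316 with consumers paying $49 and suppliers receiving $21 (the $28 wedge).
Burden on consumers: $16; on suppliers: $12. (They sum to $28.)
The less price-elastic side of the market bears the larger share of a per-unit tax.

Consumers bear $16 per bottle; suppliers bear $12 per bottle.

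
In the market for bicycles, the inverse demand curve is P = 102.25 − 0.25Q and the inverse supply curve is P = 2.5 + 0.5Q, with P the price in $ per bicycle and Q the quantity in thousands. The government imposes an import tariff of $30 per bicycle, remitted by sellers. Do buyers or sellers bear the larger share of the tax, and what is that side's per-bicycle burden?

Sellers bear the larger share: $20 per bicycle.

Inverting to Q(P) form: Qd = 409 − 4P; Qs = 2P − 5.
Before the tax: set 409 − 4P = 2P − 5 → P* = $69, Q* = 133.
With the tax collected from sellers, supply shifts: Qs = 2(P − 30) − 5.
Solving gives Q = 93 with buyers paying $79 and sellers receiving $49 (the $30 wedge).
Per-bicycle burden: buyers $10, sellers $20.
Sellers take the larger share because supply is less price-elastic here (demand slope 4 vs supply slope 2).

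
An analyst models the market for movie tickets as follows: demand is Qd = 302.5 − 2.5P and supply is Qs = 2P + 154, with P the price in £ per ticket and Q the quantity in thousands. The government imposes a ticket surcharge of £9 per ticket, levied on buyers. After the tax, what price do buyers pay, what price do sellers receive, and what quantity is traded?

Buyers pay £37; sellers receive £28; quantity = 210.

Without the tax, 302.5 − 2.5P = 2P + 154 gives 4.5P = 148.5, so P* = £33 and Q* = 220.
With the tax collected from buyers, demand (in seller-price terms) shifts: Qd = 302.5 − 2.5(P + 9).
New equilibrium: buyers pay £37, sellers receive £28, Q = 210. (Wedge: Pb − Ps = 9.)
The less price-elastic side of the market bears the larger share of a per-unit tax.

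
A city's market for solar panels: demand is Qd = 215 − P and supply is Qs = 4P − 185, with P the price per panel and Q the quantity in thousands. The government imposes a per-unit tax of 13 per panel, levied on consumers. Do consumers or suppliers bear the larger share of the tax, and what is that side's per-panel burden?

Consumers bear the larger share: 10.4 per panel.

Before the tax: set 215 − P = 4P − 185 → P* = 80, Q* = 135.
With the tax collected from consumers, demand (in seller-price terms) shifts: Qd = 215 − (P + 13).
Solving gives Q = 124.6 with consumers paying 90.4 and suppliers receiving 77.4 (the 13 wedge).
Per-panel burden: consumers 10.4, suppliers 2.6.
Consumers take the larger share because demand is less price-elastic here (demand slope 1 vs supply slope 4).
The less price-elastic side of the market bears the larger share of a per-unit tax.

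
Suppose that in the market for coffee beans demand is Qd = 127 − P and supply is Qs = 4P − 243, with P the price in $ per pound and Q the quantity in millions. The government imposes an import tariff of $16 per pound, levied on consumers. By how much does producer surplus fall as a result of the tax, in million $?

Producer surplus falls by $149.12 million.

Without the tax, 127 − P = 4P − 243 gives 5P = 370, so P* = $74 and Q* = 53.
With the tax collected from consumers, demand (in seller-price terms) shifts: Qd = 127 − (P + 16).
Solving gives Q = 40.2 with consumers paying $86.8 and sellers receiving $70.8 (the $16 wedge).
ΔPS is the trapezoid between Q = 40.2 and Q = 53 of height $3.2: ½ · (53 + 40.2) · 3.2 = $149.12.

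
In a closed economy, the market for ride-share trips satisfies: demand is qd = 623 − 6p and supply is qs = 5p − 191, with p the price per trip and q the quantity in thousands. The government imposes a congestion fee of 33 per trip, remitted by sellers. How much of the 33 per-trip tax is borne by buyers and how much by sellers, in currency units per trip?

Before the tax: set 623 − 6p = 5p − 191 → p* = 74, q* = 179.
With the tax collected from sellers, supply shifts: qs = 5(p − 33) − 191.
New equilibrium: buyers pay 89, sellers receive 56, q = 89. (Wedge: pb − ps = 33.)
Burden on buyers: 15; on sellers: 18. (They sum to 33.)
The less price-elastic side of the market bears the larger share of a per-unit tax.

Buyers bear 15 per trip; sellers bear 18 per trip.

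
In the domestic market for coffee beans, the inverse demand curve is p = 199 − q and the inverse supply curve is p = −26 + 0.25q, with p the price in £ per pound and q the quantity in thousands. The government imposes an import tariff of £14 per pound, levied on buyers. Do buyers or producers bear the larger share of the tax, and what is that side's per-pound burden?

Inverting to q(p) form: qd = 199 − p; qs = 4p + 104.
Before the tax: set 199 − p = 4p + 104 → p* = £19, q* = 180.
With the tax collected from buyers, demand (in seller-price terms) shifts: qd = 199 − (p + 14).
Solving gives q = 168.8 with buyers paying £30.2 and producers receiving £16.2 (the £14 wedge).
Per-pound burden: buyers £11.2, producers £2.8.
Buyers take the larger share because demand is less price-elastic here (demand slope 1 vs supply slope 4).

Buyers bear the larger share: £11.2 per pound.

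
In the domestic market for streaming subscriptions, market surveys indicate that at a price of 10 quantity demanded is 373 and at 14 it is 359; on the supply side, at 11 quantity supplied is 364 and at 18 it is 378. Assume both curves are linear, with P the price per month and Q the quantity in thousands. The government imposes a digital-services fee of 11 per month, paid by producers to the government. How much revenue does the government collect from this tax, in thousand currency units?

Demand slope: (359 − 373)/(14 − 10) = -3.5, so Qd = 408 − 3.5P.
Supply slope: (378 − 364)/(18 − 11) = 2, so Qs = 2P + 342.
Without the tax, 408 − 3.5P = 2P + 342 gives 5.5P = 66, so P* = 12 and Q* = 366.
With the tax collected from producers, supply shifts: Qs = 2(P − 11) + 342.
Solving gives Q = 352 with consumers paying 16 and producers receiving 5 (the 11 wedge).
Revenue = t · Q = 11 · 352 = 3872.

Tax revenue = 3872 thousand.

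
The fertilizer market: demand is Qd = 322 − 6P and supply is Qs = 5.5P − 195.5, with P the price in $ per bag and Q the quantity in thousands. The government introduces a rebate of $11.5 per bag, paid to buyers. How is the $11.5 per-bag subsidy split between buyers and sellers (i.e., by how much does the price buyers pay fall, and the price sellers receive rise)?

Without the subsidy, 322 − 6P = 5.5P − 195.5 gives 11.5P = 517.5, so P* = $45 and Q* = 52.
With a per-unit subsidy paid to buyers, each effectively pays P − 11.5, so demand becomes Qd = 322 − 6(P − 11.5).
Solving gives Q = 85 with buyers paying $39.5 and sellers receiving $51 (the $11.5 wedge).
Gain to buyers: $5.5; to sellers: $6. (They sum to $11.5.)

Buyers gain $5.5 per bag; sellers gain $6 per bag.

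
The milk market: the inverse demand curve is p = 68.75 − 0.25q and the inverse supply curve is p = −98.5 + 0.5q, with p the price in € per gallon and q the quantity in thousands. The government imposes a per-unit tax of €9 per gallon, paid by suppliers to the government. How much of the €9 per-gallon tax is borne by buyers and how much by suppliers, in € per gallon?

Inverting to q(p) form: qd = 275 − 4p; qs = 2p + 197.
Without the tax, 275 − 4p = 2p + 197 gives 6p = 78, so p* = €13 and q* = 223.
With the tax collected from suppliers, supply shifts: qs = 2(p − 9) + 197.
Solving gives q = 211 with buyers paying €16 and suppliers receiving €7 (the €9 wedge).
Burden on buyers: €3; on suppliers: €6. (They sum to €9.)
The less price-elastic side of the market bears the larger share of a per-unit tax.

Buyers bear €3 per gallon; suppliers bear €6 per gallon.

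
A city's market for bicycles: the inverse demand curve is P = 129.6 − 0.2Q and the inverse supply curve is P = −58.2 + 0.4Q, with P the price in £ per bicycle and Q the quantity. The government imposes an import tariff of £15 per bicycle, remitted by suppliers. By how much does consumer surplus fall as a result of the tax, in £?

Consumer surplus falls by £1502.5.

Inverting to Q(P) form: Qd = 648 − 5P; Qs = 2.5P + 145.5.
Before the tax: set 648 − 5P = 2.5P + 145.5 → P* = £67, Q* = 313.
With the tax collected from suppliers, supply shifts: Qs = 2.5(P − 15) + 145.5.
Solving gives Q = 288 with consumers paying £72 and suppliers receiving £57 (the £15 wedge).
ΔCS is the trapezoid between Q = 288 and Q = 313 of height £5: ½ · (313 + 288) · 5 = £1502.5.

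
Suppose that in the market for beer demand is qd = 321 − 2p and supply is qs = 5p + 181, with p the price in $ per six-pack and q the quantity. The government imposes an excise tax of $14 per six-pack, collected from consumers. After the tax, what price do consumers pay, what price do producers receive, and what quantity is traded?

Before the tax: set 321 − 2p = 5p + 181 → p* = $20, q* = 281.
With the tax collected from consumers, demand (in seller-price terms) shifts: qd = 321 − 2(p + 14).
New equilibrium: consumers pay $30, producers receive $16, q = 261. (Wedge: pb − ps = 14.)
The less price-elastic side of the market bears the larger share of a per-unit tax.

Consumers pay $30; producers receive $16; quantity = 261.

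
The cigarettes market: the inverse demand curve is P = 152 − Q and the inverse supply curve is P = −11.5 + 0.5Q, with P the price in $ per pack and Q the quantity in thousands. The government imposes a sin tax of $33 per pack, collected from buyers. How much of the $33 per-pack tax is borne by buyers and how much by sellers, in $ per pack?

Inverting to Q(P) form: Qd = 152 − P; Qs = 2P + 23.
Without the tax, 152 − P = 2P + 23 gives 3P = 129, so P* = $43 and Q* = 109.
With the tax collected from buyers, demand (in seller-price terms) shifts: Qd = 152 − (P + 33).
New equilibrium: buyers pay $65, sellers receive $32, Q = 87. (Wedge: Pb − Ps = 33.)
Burden on buyers: $22; on sellers: $11. (They sum to $33.)

Buyers bear $22 per pack; sellers bear $11 per pack.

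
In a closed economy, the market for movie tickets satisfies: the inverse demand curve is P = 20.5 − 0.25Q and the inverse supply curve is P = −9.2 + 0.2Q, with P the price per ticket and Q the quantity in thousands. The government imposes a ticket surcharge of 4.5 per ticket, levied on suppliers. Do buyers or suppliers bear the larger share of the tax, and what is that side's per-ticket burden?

Buyers bear the larger share: 2.5 per ticket.

Inverting to Q(P) form: Qd = 82 − 4P; Qs = 5P + 46.
Before the tax: set 82 − 4P = 5P + 46 → P* = 4, Q* = 66.
With the tax collected from suppliers, supply shifts: Qs = 5(P − 4.5) + 46.
New equilibrium: buyers pay 6.5, suppliers receive 2, Q = 56. (Wedge: Pb − Ps = 4.5.)
Per-ticket burden: buyers 2.5, suppliers 2.
Buyers take the larger share because demand is less price-elastic here (demand slope 4 vs supply slope 5).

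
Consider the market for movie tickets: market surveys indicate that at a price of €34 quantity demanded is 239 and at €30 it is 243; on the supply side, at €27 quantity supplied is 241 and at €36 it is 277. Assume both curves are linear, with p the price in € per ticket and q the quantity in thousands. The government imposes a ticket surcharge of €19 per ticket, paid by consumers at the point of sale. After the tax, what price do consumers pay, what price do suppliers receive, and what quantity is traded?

Consumers pay €43.2; suppliers receive €24.2; quantity = 229.8.

Demand slope: (243 − 239)/(30 − 34) = -1, so qd = 273 − p.
Supply slope: (277 − 241)/(36 − 27) = 4, so qs = 4p + 133.
Before the tax: set 273 − p = 4p + 133 → p* = €28, q* = 245.
With the tax collected from consumers, demand (in seller-price terms) shifts: qd = 273 − (p + 19).
Solving gives q = 229.8 with consumers paying €43.2 and suppliers receiving €24.2 (the €19 wedge).
The less price-elastic side of the market bears the larger share of a per-unit tax.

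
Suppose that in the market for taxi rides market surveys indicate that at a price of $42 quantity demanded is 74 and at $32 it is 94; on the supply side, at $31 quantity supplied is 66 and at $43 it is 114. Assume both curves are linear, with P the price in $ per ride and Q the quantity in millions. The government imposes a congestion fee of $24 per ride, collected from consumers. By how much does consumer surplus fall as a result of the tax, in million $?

Consumer surplus falls by $1120 million.

Demand slope: (94 − 74)/(32 − 42) = -2, so Qd = 158 − 2P.
Supply slope: (114 − 66)/(43 − 31) = 4, so Qs = 4P − 58.
Before the tax: set 158 − 2P = 4P − 58 → P* = $36, Q* = 86.
With the tax collected from consumers, demand (in seller-price terms) shifts: Qd = 158 − 2(P + 24).
New equilibrium: consumers pay $52, producers receive $28, Q = 54. (Wedge: Pb − Ps = 24.)
ΔCS is the trapezoid between Q = 54 and Q = 86 of height $16: ½ · (86 + 54) · 16 = $1120.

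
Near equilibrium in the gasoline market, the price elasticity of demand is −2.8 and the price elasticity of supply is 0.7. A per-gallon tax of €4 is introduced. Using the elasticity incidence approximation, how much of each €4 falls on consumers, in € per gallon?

Consumers bear ≈ €0.8 per gallon.

Incidence ratio: consumers' share ≈ εs / (εs + |εd|) = 0.7 / (0.7 + 2.8) = 0.2.
So consumers bear ≈ 0.2 × €4 = €0.8; sellers bear €3.2.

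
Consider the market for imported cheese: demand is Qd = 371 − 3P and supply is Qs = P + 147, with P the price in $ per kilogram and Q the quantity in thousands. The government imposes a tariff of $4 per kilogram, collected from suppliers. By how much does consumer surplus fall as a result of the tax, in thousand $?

Before the tax: set 371 − 3P = P + 147 → P* = $56, Q* = 203.
With the tax collected from suppliers, supply shifts: Qs = (P − 4) + 147.
Solving gives Q = 200 with consumers paying $57 and suppliers receiving $53 (the $4 wedge).
ΔCS is the trapezoid between Q = 200 and Q = 203 of height $1: ½ · (203 + 200) · 1 = $201.5.

Consumer surplus falls by $201.5 thousand.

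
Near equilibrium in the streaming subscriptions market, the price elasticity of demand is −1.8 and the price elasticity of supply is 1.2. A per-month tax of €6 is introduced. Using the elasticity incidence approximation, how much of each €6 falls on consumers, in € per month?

Consumers bear ≈ €2.4 per month.

Incidence ratio: consumers' share ≈ εs / (εs + |εd|) = 1.2 / (1.2 + 1.8) = 0.4.
So consumers bear ≈ 0.4 × €6 = €2.4; suppliers bear €3.6.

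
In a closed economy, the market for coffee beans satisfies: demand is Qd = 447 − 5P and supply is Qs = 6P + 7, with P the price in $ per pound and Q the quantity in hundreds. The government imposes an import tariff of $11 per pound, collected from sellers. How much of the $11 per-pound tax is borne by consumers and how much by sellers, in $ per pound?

Consumers bear $6 per pound; sellers bear $5 per pound.

Without the tax, 447 − 5P = 6P + 7 gives 11P = 440, so P* = $40 and Q* = 247.
With the tax collected from sellers, supply shifts: Qs = 6(P − 11) + 7.
New equilibrium: consumers pay $46, sellers receive $35, Q = 217. (Wedge: Pb − Ps = 11.)
Burden on consumers: $6; on sellers: $5. (They sum to $11.)
The less price-elastic side of the market bears the larger share of a per-unit tax.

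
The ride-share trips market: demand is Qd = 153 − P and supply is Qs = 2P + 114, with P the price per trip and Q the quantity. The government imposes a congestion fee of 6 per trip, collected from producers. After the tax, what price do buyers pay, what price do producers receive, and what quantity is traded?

Without the tax, 153 − P = 2P + 114 gives 3P = 39, so P* = 13 and Q* = 140.
With the tax collected from producers, supply shifts: Qs = 2(P − 6) + 114.
New equilibrium: buyers pay 17, producers receive 11, Q = 136. (Wedge: Pb − Ps = 6.)

Buyers pay 17; producers receive 11; quantity = 136.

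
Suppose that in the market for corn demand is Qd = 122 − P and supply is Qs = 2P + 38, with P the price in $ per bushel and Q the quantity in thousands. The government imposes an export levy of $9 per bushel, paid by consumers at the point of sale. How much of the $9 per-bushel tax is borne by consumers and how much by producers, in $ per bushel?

Before the tax: set 122 − P = 2P + 38 → P* = $28, Q* = 94.
With the tax collected from consumers, demand (in seller-price terms) shifts: Qd = 122 − (P + 9).
New equilibrium: consumers pay $34, producers receive $25, Q = 88. (Wedge: Pb − Ps = 9.)
Burden on consumers: $6; on producers: $3. (They sum to $9.)
The less price-elastic side of the market bears the larger share of a per-unit tax.

Consumers bear $6 per bushel; producers bear $3 per bushel.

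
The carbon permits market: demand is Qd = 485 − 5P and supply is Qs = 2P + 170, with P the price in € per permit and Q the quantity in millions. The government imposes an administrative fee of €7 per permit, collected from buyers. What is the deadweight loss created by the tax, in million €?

Deadweight loss = €35 million.

Before the tax: set 485 − 5P = 2P + 170 → P* = €45, Q* = 260.
With the tax collected from buyers, demand (in seller-price terms) shifts: Qd = 485 − 5(P + 7).
Solving gives Q = 250 with buyers paying €47 and suppliers receiving €40 (the €7 wedge).
Quantity falls by |ΔQ| = |260 − 250| = 10.
DWL = ½ · t · |ΔQ| = ½ · 7 · 10 = €35.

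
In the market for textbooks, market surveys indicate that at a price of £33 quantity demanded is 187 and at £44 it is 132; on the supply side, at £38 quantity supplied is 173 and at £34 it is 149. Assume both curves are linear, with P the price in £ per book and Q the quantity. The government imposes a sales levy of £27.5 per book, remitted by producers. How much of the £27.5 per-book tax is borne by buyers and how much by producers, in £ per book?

Demand slope: (132 − 187)/(44 − 33) = -5, so Qd = 352 − 5P.
Supply slope: (149 − 173)/(34 − 38) = 6, so Qs = 6P − 55.
Without the tax, 352 − 5P = 6P − 55 gives 11P = 407, so P* = £37 and Q* = 167.
With the tax collected from producers, supply shifts: Qs = 6(P − 27.5) − 55.
New equilibrium: buyers pay £52, producers receive £24.5, Q = 92. (Wedge: Pb − Ps = 27.5.)
Burden on buyers: £15; on producers: £12.5. (They sum to £27.5.)
The less price-elastic side of the market bears the larger share of a per-unit tax.

Buyers bear £15 per book; producers bear £12.5 per book.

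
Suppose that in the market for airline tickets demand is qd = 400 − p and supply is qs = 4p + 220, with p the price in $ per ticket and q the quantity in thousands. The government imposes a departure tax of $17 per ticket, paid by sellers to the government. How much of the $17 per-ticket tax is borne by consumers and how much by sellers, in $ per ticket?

Without the tax, 400 − p = 4p + 220 gives 5p = 180, so p* = $36 and q* = 364.
With the tax collected from sellers, supply shifts: qs = 4(p − 17) + 220.
Solving gives q = 350.4 with consumers paying $49.6 and sellers receiving $32.6 (the $17 wedge).
Burden on consumers: $13.6; on sellers: $3.4. (They sum to $17.)
The less price-elastic side of the market bears the larger share of a per-unit tax.

Consumers bear $13.6 per ticket; sellers bear $3.4 per ticket.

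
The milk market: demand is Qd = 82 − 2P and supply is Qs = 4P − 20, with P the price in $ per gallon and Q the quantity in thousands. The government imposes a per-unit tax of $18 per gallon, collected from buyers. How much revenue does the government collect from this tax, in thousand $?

Tax revenue = $432 thousand.

Without the tax, 82 − 2P = 4P − 20 gives 6P = 102, so P* = $17 and Q* = 48.
With the tax collected from buyers, demand (in seller-price terms) shifts: Qd = 82 − 2(P + 18).
Solving gives Q = 24 with buyers paying $29 and sellers receiving $11 (the $18 wedge).
Revenue = t · Q = 18 · 24 = $432.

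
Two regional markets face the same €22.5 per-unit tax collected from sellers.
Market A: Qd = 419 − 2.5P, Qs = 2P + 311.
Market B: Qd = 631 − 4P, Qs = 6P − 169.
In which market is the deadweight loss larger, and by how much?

Market A: pre-tax P* = €24, Q* = 359; post-tax Q = 334; deadweight loss = €281.25.
Market B: pre-tax P* = €80, Q* = 311; post-tax Q = 257; deadweight loss = €607.5.
Difference: €281.25 vs €607.5 → market B is larger by €326.25.

Market B, by €326.25.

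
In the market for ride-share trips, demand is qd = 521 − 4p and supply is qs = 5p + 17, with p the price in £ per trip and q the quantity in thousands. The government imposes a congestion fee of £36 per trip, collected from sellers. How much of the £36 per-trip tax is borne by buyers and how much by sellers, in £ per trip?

Buyers bear £20 per trip; sellers bear £16 per trip.

Without the tax, 521 − 4p = 5p + 17 gives 9p = 504, so p* = £56 and q* = 297.
With the tax collected from sellers, supply shifts: qs = 5(p − 36) + 17.
Solving gives q = 217 with buyers paying £76 and sellers receiving £40 (the £36 wedge).
Burden on buyers: £20; on sellers: £16. (They sum to £36.)
The less price-elastic side of the market bears the larger share of a per-unit tax.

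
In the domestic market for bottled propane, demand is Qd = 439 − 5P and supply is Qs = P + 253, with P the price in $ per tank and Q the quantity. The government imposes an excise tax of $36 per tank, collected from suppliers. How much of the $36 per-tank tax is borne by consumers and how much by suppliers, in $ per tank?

Before the tax: set 439 − 5P = P + 253 → P* = $31, Q* = 284.
With the tax collected from suppliers, supply shifts: Qs = (P − 36) + 253.
New equilibrium: consumers pay $37, suppliers receive $1, Q = 254. (Wedge: Pb − Ps = 36.)
Burden on consumers: $6; on suppliers: $30. (They sum to $36.)
The less price-elastic side of the market bears the larger share of a per-unit tax.

Consumers bear $6 per tank; suppliers bear $30 per tank.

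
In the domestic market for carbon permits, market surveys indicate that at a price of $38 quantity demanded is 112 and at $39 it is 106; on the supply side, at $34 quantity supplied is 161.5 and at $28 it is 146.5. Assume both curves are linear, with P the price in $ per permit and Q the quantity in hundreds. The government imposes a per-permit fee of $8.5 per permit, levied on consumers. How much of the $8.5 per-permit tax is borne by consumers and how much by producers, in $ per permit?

Demand slope: (106 − 112)/(39 − 38) = -6, so Qd = 340 − 6P.
Supply slope: (146.5 − 161.5)/(28 − 34) = 2.5, so Qs = 2.5P + 76.5.
Before the tax: set 340 − 6P = 2.5P + 76.5 → P* = $31, Q* = 154.
With the tax collected from consumers, demand (in seller-price terms) shifts: Qd = 340 − 6(P + 8.5).
New equilibrium: consumers pay $33.5, producers receive $25, Q = 139. (Wedge: Pb − Ps = 8.5.)
Burden on consumers: $2.5; on producers: $6. (They sum to $8.5.)

Consumers bear $2.5 per permit; producers bear $6 per permit.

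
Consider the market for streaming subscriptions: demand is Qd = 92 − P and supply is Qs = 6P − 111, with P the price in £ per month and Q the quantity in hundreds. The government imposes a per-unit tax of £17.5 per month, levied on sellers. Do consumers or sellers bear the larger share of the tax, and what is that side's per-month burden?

Consumers bear the larger share: £15 per month.

Without the tax, 92 − P = 6P − 111 gives 7P = 203, so P* = £29 and Q* = 63.
With the tax collected from sellers, supply shifts: Qs = 6(P − 17.5) − 111.
New equilibrium: consumers pay £44, sellers receive £26.5, Q = 48. (Wedge: Pb − Ps = 17.5.)
Per-month burden: consumers £15, sellers £2.5.
Consumers take the larger share because demand is less price-elastic here (demand slope 1 vs supply slope 6).
The less price-elastic side of the market bears the larger share of a per-unit tax.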